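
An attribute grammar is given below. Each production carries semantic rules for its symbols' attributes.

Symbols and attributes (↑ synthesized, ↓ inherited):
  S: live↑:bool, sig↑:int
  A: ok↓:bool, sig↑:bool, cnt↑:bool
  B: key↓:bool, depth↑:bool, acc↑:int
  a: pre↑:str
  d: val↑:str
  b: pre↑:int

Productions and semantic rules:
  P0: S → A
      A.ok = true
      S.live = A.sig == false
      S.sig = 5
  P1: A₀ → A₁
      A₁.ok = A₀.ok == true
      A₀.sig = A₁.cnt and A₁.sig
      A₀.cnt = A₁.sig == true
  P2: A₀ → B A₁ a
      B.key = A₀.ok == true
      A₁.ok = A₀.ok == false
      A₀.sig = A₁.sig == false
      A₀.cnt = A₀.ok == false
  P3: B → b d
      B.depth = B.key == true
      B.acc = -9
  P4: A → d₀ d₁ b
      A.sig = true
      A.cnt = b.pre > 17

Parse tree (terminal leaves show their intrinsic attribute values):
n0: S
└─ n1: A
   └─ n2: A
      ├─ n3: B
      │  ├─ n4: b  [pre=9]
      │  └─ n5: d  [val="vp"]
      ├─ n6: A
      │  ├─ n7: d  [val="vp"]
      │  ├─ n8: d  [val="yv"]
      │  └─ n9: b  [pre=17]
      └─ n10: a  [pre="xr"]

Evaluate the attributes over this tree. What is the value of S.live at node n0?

1. n1.ok = true  [true]
2. n2.ok = true  [A₀.ok == true]
3. n3.key = true  [A₀.ok == true]
4. n4.pre = 9  [terminal]
5. n5.val = "vp"  [terminal]
6. n3.depth = true  [B.key == true]
7. n3.acc = -9  [-9]
8. n6.ok = false  [A₀.ok == false]
9. n7.val = "vp"  [terminal]
10. n8.val = "yv"  [terminal]
11. n9.pre = 17  [terminal]
12. n6.sig = true  [true]
13. n6.cnt = false  [b.pre > 17]
14. n10.pre = "xr"  [terminal]
15. n2.sig = false  [A₁.sig == false]
16. n2.cnt = false  [A₀.ok == false]
17. n1.sig = false  [A₁.cnt and A₁.sig]
18. n1.cnt = false  [A₁.sig == true]
19. n0.live = true  [A.sig == false]
20. n0.sig = 5  [5]

true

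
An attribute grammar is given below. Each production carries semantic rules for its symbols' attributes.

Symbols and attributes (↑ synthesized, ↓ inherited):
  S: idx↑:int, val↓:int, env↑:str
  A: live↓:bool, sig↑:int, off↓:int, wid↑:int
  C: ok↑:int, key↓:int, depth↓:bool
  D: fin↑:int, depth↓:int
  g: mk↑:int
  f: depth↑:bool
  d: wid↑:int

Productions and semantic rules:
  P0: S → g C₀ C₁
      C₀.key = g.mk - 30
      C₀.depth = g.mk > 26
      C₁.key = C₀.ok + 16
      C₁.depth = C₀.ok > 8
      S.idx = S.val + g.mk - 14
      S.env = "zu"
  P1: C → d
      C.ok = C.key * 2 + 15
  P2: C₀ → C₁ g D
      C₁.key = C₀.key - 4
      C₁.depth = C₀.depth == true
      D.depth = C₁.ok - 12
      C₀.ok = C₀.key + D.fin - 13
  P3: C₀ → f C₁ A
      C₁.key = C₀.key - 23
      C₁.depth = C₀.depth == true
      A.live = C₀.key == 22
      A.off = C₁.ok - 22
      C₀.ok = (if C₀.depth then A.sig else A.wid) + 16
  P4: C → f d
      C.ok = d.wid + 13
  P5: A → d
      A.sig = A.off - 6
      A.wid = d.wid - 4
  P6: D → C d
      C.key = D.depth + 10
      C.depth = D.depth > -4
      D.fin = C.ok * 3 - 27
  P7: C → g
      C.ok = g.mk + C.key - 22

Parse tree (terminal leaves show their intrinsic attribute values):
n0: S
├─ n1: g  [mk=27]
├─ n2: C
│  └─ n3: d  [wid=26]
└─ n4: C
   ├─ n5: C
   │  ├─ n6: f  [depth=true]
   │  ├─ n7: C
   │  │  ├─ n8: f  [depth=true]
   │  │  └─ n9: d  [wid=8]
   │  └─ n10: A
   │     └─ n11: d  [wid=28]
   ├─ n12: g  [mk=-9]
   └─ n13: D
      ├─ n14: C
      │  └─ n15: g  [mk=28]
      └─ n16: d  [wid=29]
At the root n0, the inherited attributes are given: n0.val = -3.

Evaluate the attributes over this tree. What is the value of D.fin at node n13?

12

1. n0.val = -3  [given at root]
2. n1.mk = 27  [terminal]
3. n2.key = -3  [g.mk - 30]
4. n2.depth = true  [g.mk > 26]
5. n3.wid = 26  [terminal]
6. n2.ok = 9  [C.key * 2 + 15]
7. n4.key = 25  [C₀.ok + 16]
8. n4.depth = true  [C₀.ok > 8]
9. n5.key = 21  [C₀.key - 4]
10. n5.depth = true  [C₀.depth == true]
11. n6.depth = true  [terminal]
12. n7.key = -2  [C₀.key - 23]
13. n7.depth = true  [C₀.depth == true]
14. n8.depth = true  [terminal]
15. n9.wid = 8  [terminal]
16. n7.ok = 21  [d.wid + 13]
17. n10.live = false  [C₀.key == 22]
18. n10.off = -1  [C₁.ok - 22]
19. n11.wid = 28  [terminal]
20. n10.sig = -7  [A.off - 6]
21. n10.wid = 24  [d.wid - 4]
22. n5.ok = 9  [(if C₀.depth then A.sig else A.wid) + 16]
23. n12.mk = -9  [terminal]
24. n13.depth = -3  [C₁.ok - 12]
25. n14.key = 7  [D.depth + 10]
26. n14.depth = true  [D.depth > -4]
27. n15.mk = 28  [terminal]
28. n14.ok = 13  [g.mk + C.key - 22]
29. n16.wid = 29  [terminal]
30. n13.fin = 12  [C.ok * 3 - 27]
31. n4.ok = 24  [C₀.key + D.fin - 13]
32. n0.idx = 10  [S.val + g.mk - 14]
33. n0.env = "zu"  ["zu"]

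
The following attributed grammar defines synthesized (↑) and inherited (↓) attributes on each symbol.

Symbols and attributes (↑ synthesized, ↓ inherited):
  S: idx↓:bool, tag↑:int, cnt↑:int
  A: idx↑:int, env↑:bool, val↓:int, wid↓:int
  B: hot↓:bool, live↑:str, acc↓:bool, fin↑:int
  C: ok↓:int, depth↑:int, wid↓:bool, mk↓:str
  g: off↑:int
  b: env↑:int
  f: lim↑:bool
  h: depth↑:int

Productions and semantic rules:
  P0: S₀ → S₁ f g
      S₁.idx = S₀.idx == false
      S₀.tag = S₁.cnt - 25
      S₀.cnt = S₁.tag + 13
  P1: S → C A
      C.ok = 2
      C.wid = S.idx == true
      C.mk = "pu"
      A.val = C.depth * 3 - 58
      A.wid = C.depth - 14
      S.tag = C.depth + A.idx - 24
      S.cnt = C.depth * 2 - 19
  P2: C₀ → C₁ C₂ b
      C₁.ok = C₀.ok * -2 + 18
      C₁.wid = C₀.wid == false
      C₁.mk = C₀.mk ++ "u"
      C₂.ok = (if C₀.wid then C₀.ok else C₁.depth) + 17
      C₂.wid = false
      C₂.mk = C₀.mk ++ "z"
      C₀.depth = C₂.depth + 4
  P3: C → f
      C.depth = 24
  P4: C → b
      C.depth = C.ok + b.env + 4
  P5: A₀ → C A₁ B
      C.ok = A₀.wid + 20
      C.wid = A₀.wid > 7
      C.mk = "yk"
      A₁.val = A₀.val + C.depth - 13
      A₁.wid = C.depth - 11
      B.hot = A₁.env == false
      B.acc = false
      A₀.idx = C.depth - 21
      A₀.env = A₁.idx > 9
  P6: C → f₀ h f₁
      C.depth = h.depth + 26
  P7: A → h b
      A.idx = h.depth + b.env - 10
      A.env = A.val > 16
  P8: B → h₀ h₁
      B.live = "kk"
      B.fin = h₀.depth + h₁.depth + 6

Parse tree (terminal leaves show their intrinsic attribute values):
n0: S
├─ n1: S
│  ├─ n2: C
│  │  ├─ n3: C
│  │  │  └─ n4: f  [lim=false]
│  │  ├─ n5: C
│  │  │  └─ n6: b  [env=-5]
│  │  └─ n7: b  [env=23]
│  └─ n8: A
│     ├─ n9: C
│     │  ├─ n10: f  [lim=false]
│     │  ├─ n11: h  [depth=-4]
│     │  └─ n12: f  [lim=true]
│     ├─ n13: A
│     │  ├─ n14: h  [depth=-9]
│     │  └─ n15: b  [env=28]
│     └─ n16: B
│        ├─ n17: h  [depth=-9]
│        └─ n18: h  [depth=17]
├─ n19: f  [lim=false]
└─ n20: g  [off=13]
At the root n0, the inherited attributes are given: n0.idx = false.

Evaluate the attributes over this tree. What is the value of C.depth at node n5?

1. n0.idx = false  [given at root]
2. n1.idx = true  [S₀.idx == false]
3. n2.ok = 2  [2]
4. n2.wid = true  [S.idx == true]
5. n2.mk = "pu"  ["pu"]
6. n3.ok = 14  [C₀.ok * -2 + 18]
7. n3.wid = false  [C₀.wid == false]
8. n3.mk = "puu"  [C₀.mk ++ "u"]
9. n4.lim = false  [terminal]
10. n3.depth = 24  [24]
11. n5.ok = 19  [(if C₀.wid then C₀.ok else C₁.depth) + 17]
12. n5.wid = false  [false]
13. n5.mk = "puz"  [C₀.mk ++ "z"]
14. n6.env = -5  [terminal]
15. n5.depth = 18  [C.ok + b.env + 4]
16. n7.env = 23  [terminal]
17. n2.depth = 22  [C₂.depth + 4]
18. n8.val = 8  [C.depth * 3 - 58]
19. n8.wid = 8  [C.depth - 14]
20. n9.ok = 28  [A₀.wid + 20]
21. n9.wid = true  [A₀.wid > 7]
22. n9.mk = "yk"  ["yk"]
23. n10.lim = false  [terminal]
24. n11.depth = -4  [terminal]
25. n12.lim = true  [terminal]
26. n9.depth = 22  [h.depth + 26]
27. n13.val = 17  [A₀.val + C.depth - 13]
28. n13.wid = 11  [C.depth - 11]
29. n14.depth = -9  [terminal]
30. n15.env = 28  [terminal]
31. n13.idx = 9  [h.depth + b.env - 10]
32. n13.env = true  [A.val > 16]
33. n16.hot = false  [A₁.env == false]
34. n16.acc = false  [false]
35. n17.depth = -9  [terminal]
36. n18.depth = 17  [terminal]
37. n16.live = "kk"  ["kk"]
38. n16.fin = 14  [h₀.depth + h₁.depth + 6]
39. n8.idx = 1  [C.depth - 21]
40. n8.env = false  [A₁.idx > 9]
41. n1.tag = -1  [C.depth + A.idx - 24]
42. n1.cnt = 25  [C.depth * 2 - 19]
43. n19.lim = false  [terminal]
44. n20.off = 13  [terminal]
45. n0.tag = 0  [S₁.cnt - 25]
46. n0.cnt = 12  [S₁.tag + 13]

18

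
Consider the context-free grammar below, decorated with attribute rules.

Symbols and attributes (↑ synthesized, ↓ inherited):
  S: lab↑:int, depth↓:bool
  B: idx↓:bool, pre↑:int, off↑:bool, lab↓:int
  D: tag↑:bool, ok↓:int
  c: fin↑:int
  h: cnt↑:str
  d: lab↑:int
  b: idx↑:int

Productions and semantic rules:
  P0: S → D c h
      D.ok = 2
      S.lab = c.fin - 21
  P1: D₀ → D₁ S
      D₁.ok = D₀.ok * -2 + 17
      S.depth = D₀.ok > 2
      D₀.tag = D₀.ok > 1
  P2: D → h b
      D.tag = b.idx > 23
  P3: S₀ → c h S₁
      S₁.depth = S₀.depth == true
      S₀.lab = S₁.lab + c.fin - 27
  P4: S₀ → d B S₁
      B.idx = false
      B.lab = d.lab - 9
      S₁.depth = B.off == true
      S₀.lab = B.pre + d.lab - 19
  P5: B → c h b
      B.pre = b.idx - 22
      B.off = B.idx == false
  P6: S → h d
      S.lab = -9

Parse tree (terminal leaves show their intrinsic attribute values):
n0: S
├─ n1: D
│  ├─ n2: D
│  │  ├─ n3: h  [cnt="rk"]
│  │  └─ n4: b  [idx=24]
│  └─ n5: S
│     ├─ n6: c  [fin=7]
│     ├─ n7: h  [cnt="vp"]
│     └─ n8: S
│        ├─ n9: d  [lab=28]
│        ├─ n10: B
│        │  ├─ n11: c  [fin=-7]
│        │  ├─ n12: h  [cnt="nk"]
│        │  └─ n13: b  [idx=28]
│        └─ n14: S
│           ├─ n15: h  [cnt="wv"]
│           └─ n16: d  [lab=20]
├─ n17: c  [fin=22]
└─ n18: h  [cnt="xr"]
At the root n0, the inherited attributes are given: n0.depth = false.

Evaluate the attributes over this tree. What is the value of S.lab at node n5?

-5

1. n0.depth = false  [given at root]
2. n1.ok = 2  [2]
3. n2.ok = 13  [D₀.ok * -2 + 17]
4. n3.cnt = "rk"  [terminal]
5. n4.idx = 24  [terminal]
6. n2.tag = true  [b.idx > 23]
7. n5.depth = false  [D₀.ok > 2]
8. n6.fin = 7  [terminal]
9. n7.cnt = "vp"  [terminal]
10. n8.depth = false  [S₀.depth == true]
11. n9.lab = 28  [terminal]
12. n10.idx = false  [false]
13. n10.lab = 19  [d.lab - 9]
14. n11.fin = -7  [terminal]
15. n12.cnt = "nk"  [terminal]
16. n13.idx = 28  [terminal]
17. n10.pre = 6  [b.idx - 22]
18. n10.off = true  [B.idx == false]
19. n14.depth = true  [B.off == true]
20. n15.cnt = "wv"  [terminal]
21. n16.lab = 20  [terminal]
22. n14.lab = -9  [-9]
23. n8.lab = 15  [B.pre + d.lab - 19]
24. n5.lab = -5  [S₁.lab + c.fin - 27]
25. n1.tag = true  [D₀.ok > 1]
26. n17.fin = 22  [terminal]
27. n18.cnt = "xr"  [terminal]
28. n0.lab = 1  [c.fin - 21]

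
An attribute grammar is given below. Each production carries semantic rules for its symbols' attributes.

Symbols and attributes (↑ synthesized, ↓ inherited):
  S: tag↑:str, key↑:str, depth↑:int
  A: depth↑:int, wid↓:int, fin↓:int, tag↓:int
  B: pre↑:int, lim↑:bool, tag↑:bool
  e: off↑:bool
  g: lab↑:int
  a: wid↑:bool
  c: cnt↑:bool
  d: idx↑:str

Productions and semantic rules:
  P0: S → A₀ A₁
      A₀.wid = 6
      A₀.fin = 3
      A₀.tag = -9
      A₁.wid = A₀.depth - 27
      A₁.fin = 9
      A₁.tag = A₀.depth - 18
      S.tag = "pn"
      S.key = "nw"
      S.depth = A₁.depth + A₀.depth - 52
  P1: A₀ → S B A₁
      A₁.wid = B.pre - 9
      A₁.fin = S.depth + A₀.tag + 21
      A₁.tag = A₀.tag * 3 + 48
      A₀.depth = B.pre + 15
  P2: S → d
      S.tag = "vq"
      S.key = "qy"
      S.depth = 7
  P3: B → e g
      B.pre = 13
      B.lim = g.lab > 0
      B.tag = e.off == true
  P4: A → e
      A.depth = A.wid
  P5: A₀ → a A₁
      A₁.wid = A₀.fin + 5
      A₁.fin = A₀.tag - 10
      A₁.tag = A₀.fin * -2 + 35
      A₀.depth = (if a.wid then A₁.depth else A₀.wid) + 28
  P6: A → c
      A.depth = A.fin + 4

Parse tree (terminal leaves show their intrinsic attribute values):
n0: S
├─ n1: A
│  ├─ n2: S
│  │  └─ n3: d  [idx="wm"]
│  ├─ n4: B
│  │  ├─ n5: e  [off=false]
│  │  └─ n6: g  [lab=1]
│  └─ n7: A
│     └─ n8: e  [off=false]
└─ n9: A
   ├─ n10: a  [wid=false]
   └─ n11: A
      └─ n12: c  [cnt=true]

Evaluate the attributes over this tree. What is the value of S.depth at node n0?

5

1. n1.wid = 6  [6]
2. n1.fin = 3  [3]
3. n1.tag = -9  [-9]
4. n3.idx = "wm"  [terminal]
5. n2.tag = "vq"  ["vq"]
6. n2.key = "qy"  ["qy"]
7. n2.depth = 7  [7]
8. n5.off = false  [terminal]
9. n6.lab = 1  [terminal]
10. n4.pre = 13  [13]
11. n4.lim = true  [g.lab > 0]
12. n4.tag = false  [e.off == true]
13. n7.wid = 4  [B.pre - 9]
14. n7.fin = 19  [S.depth + A₀.tag + 21]
15. n7.tag = 21  [A₀.tag * 3 + 48]
16. n8.off = false  [terminal]
17. n7.depth = 4  [A.wid]
18. n1.depth = 28  [B.pre + 15]
19. n9.wid = 1  [A₀.depth - 27]
20. n9.fin = 9  [9]
21. n9.tag = 10  [A₀.depth - 18]
22. n10.wid = false  [terminal]
23. n11.wid = 14  [A₀.fin + 5]
24. n11.fin = 0  [A₀.tag - 10]
25. n11.tag = 17  [A₀.fin * -2 + 35]
26. n12.cnt = true  [terminal]
27. n11.depth = 4  [A.fin + 4]
28. n9.depth = 29  [(if a.wid then A₁.depth else A₀.wid) + 28]
29. n0.tag = "pn"  ["pn"]
30. n0.key = "nw"  ["nw"]
31. n0.depth = 5  [A₁.depth + A₀.depth - 52]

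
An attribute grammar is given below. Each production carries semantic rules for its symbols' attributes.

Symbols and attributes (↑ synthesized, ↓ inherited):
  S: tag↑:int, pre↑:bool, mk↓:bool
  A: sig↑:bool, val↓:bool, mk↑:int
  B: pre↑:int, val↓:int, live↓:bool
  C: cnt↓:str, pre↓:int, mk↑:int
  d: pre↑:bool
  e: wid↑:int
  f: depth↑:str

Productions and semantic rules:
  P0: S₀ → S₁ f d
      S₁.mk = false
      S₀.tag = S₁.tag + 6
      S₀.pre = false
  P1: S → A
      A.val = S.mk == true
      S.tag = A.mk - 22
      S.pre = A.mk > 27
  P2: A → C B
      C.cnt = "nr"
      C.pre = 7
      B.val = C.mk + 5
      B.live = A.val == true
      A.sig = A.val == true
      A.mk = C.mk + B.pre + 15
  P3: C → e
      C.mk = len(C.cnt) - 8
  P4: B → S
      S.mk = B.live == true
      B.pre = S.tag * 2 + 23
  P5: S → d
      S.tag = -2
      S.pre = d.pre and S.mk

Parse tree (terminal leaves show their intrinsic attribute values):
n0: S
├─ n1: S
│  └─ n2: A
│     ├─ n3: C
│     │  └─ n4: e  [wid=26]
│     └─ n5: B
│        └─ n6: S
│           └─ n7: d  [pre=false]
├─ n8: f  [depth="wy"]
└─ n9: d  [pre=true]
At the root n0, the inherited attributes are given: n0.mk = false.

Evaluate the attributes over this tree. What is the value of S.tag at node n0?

1. n0.mk = false  [given at root]
2. n1.mk = false  [false]
3. n2.val = false  [S.mk == true]
4. n3.cnt = "nr"  ["nr"]
5. n3.pre = 7  [7]
6. n4.wid = 26  [terminal]
7. n3.mk = -6  [len(C.cnt) - 8]
8. n5.val = -1  [C.mk + 5]
9. n5.live = false  [A.val == true]
10. n6.mk = false  [B.live == true]
11. n7.pre = false  [terminal]
12. n6.tag = -2  [-2]
13. n6.pre = false  [d.pre and S.mk]
14. n5.pre = 19  [S.tag * 2 + 23]
15. n2.sig = false  [A.val == true]
16. n2.mk = 28  [C.mk + B.pre + 15]
17. n1.tag = 6  [A.mk - 22]
18. n1.pre = true  [A.mk > 27]
19. n8.depth = "wy"  [terminal]
20. n9.pre = true  [terminal]
21. n0.tag = 12  [S₁.tag + 6]
22. n0.pre = false  [false]

12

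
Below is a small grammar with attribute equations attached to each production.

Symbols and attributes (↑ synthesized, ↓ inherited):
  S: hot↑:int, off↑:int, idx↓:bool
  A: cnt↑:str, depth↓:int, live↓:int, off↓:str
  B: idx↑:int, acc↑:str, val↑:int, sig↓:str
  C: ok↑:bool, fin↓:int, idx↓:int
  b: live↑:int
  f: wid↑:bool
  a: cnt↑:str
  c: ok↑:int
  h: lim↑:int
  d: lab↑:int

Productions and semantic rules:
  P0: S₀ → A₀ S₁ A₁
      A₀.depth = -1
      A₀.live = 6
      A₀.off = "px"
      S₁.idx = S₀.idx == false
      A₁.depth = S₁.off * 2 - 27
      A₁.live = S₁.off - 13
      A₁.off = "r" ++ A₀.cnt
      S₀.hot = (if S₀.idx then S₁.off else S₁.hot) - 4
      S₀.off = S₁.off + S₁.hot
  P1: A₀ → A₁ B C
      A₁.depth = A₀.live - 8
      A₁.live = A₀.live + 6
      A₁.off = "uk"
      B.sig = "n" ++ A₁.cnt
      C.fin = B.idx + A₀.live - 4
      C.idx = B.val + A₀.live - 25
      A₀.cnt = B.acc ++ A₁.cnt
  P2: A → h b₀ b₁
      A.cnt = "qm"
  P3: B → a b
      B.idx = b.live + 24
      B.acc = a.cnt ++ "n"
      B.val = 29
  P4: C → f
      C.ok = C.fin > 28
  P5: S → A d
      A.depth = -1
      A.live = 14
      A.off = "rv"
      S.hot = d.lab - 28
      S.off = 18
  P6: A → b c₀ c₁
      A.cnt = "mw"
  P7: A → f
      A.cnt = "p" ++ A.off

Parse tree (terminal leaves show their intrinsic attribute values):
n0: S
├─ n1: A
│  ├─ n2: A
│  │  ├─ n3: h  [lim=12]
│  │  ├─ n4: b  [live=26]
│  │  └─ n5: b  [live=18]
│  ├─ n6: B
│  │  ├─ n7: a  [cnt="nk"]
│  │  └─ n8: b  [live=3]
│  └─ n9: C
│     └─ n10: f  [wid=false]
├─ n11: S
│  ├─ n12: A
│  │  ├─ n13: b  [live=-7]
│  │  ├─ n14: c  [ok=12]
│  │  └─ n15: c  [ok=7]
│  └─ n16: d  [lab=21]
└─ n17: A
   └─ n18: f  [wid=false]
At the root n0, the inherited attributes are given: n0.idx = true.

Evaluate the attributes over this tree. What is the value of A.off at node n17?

1. n0.idx = true  [given at root]
2. n1.depth = -1  [-1]
3. n1.live = 6  [6]
4. n1.off = "px"  ["px"]
5. n2.depth = -2  [A₀.live - 8]
6. n2.live = 12  [A₀.live + 6]
7. n2.off = "uk"  ["uk"]
8. n3.lim = 12  [terminal]
9. n4.live = 26  [terminal]
10. n5.live = 18  [terminal]
11. n2.cnt = "qm"  ["qm"]
12. n6.sig = "nqm"  ["n" ++ A₁.cnt]
13. n7.cnt = "nk"  [terminal]
14. n8.live = 3  [terminal]
15. n6.idx = 27  [b.live + 24]
16. n6.acc = "nkn"  [a.cnt ++ "n"]
17. n6.val = 29  [29]
18. n9.fin = 29  [B.idx + A₀.live - 4]
19. n9.idx = 10  [B.val + A₀.live - 25]
20. n10.wid = false  [terminal]
21. n9.ok = true  [C.fin > 28]
22. n1.cnt = "nknqm"  [B.acc ++ A₁.cnt]
23. n11.idx = false  [S₀.idx == false]
24. n12.depth = -1  [-1]
25. n12.live = 14  [14]
26. n12.off = "rv"  ["rv"]
27. n13.live = -7  [terminal]
28. n14.ok = 12  [terminal]
29. n15.ok = 7  [terminal]
30. n12.cnt = "mw"  ["mw"]
31. n16.lab = 21  [terminal]
32. n11.hot = -7  [d.lab - 28]
33. n11.off = 18  [18]
34. n17.depth = 9  [S₁.off * 2 - 27]
35. n17.live = 5  [S₁.off - 13]
36. n17.off = "rnknqm"  ["r" ++ A₀.cnt]
37. n18.wid = false  [terminal]
38. n17.cnt = "prnknqm"  ["p" ++ A.off]
39. n0.hot = 14  [(if S₀.idx then S₁.off else S₁.hot) - 4]
40. n0.off = 11  [S₁.off + S₁.hot]

"rnknqm"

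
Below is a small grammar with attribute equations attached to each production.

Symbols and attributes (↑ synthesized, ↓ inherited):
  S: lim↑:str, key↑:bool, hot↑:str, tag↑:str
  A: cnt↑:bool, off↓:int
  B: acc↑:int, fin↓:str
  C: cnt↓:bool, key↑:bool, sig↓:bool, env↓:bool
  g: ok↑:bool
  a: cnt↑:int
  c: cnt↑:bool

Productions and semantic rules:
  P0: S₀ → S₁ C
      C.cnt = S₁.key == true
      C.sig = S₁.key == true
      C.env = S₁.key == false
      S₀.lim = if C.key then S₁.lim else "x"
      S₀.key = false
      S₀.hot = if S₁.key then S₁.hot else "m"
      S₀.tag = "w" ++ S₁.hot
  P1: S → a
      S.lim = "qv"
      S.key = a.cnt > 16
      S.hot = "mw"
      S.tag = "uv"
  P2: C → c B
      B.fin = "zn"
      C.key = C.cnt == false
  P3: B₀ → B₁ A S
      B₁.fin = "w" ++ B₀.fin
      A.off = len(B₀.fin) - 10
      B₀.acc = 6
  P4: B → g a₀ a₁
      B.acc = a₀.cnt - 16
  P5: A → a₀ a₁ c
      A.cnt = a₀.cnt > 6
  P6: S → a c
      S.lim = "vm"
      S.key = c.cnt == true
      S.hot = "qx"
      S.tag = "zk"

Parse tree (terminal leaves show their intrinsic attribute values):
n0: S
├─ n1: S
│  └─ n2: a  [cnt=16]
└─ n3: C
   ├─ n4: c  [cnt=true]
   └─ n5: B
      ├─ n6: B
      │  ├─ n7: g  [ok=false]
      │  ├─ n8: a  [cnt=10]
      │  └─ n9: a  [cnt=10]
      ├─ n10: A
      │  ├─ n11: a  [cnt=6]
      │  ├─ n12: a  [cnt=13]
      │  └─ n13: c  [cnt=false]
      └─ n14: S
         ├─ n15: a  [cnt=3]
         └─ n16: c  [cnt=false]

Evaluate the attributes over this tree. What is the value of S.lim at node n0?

1. n2.cnt = 16  [terminal]
2. n1.lim = "qv"  ["qv"]
3. n1.key = false  [a.cnt > 16]
4. n1.hot = "mw"  ["mw"]
5. n1.tag = "uv"  ["uv"]
6. n3.cnt = false  [S₁.key == true]
7. n3.sig = false  [S₁.key == true]
8. n3.env = true  [S₁.key == false]
9. n4.cnt = true  [terminal]
10. n5.fin = "zn"  ["zn"]
11. n6.fin = "wzn"  ["w" ++ B₀.fin]
12. n7.ok = false  [terminal]
13. n8.cnt = 10  [terminal]
14. n9.cnt = 10  [terminal]
15. n6.acc = -6  [a₀.cnt - 16]
16. n10.off = -8  [len(B₀.fin) - 10]
17. n11.cnt = 6  [terminal]
18. n12.cnt = 13  [terminal]
19. n13.cnt = false  [terminal]
20. n10.cnt = false  [a₀.cnt > 6]
21. n15.cnt = 3  [terminal]
22. n16.cnt = false  [terminal]
23. n14.lim = "vm"  ["vm"]
24. n14.key = false  [c.cnt == true]
25. n14.hot = "qx"  ["qx"]
26. n14.tag = "zk"  ["zk"]
27. n5.acc = 6  [6]
28. n3.key = true  [C.cnt == false]
29. n0.lim = "qv"  [if C.key then S₁.lim else "x"]
30. n0.key = false  [false]
31. n0.hot = "m"  [if S₁.key then S₁.hot else "m"]
32. n0.tag = "wmw"  ["w" ++ S₁.hot]

"qv"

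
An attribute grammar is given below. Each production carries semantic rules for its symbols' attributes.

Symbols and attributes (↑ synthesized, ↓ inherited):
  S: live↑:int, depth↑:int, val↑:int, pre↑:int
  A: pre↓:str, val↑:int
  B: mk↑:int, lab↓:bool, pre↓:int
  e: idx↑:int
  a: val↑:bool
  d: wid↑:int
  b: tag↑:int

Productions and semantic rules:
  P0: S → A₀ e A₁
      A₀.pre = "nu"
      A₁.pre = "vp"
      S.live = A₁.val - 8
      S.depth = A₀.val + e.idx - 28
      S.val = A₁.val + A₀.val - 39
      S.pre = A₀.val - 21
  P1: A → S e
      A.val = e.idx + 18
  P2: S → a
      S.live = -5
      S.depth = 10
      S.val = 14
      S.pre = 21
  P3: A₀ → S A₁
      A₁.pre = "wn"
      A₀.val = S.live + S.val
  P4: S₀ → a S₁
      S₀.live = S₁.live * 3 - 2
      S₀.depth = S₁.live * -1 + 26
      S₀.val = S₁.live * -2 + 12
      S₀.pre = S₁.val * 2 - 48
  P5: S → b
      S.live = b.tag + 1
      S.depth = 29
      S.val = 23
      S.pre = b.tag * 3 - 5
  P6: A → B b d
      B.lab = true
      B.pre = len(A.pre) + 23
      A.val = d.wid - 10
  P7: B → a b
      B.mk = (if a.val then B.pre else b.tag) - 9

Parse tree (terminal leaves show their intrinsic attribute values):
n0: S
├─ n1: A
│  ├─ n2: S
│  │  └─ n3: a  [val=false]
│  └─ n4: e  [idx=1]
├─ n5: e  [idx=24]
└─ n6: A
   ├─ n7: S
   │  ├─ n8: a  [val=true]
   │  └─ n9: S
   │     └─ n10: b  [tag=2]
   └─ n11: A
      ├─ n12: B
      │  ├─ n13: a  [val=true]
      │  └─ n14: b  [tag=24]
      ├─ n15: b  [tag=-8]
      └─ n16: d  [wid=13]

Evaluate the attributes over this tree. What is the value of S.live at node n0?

5

1. n1.pre = "nu"  ["nu"]
2. n3.val = false  [terminal]
3. n2.live = -5  [-5]
4. n2.depth = 10  [10]
5. n2.val = 14  [14]
6. n2.pre = 21  [21]
7. n4.idx = 1  [terminal]
8. n1.val = 19  [e.idx + 18]
9. n5.idx = 24  [terminal]
10. n6.pre = "vp"  ["vp"]
11. n8.val = true  [terminal]
12. n10.tag = 2  [terminal]
13. n9.live = 3  [b.tag + 1]
14. n9.depth = 29  [29]
15. n9.val = 23  [23]
16. n9.pre = 1  [b.tag * 3 - 5]
17. n7.live = 7  [S₁.live * 3 - 2]
18. n7.depth = 23  [S₁.live * -1 + 26]
19. n7.val = 6  [S₁.live * -2 + 12]
20. n7.pre = -2  [S₁.val * 2 - 48]
21. n11.pre = "wn"  ["wn"]
22. n12.lab = true  [true]
23. n12.pre = 25  [len(A.pre) + 23]
24. n13.val = true  [terminal]
25. n14.tag = 24  [terminal]
26. n12.mk = 16  [(if a.val then B.pre else b.tag) - 9]
27. n15.tag = -8  [terminal]
28. n16.wid = 13  [terminal]
29. n11.val = 3  [d.wid - 10]
30. n6.val = 13  [S.live + S.val]
31. n0.live = 5  [A₁.val - 8]
32. n0.depth = 15  [A₀.val + e.idx - 28]
33. n0.val = -7  [A₁.val + A₀.val - 39]
34. n0.pre = -2  [A₀.val - 21]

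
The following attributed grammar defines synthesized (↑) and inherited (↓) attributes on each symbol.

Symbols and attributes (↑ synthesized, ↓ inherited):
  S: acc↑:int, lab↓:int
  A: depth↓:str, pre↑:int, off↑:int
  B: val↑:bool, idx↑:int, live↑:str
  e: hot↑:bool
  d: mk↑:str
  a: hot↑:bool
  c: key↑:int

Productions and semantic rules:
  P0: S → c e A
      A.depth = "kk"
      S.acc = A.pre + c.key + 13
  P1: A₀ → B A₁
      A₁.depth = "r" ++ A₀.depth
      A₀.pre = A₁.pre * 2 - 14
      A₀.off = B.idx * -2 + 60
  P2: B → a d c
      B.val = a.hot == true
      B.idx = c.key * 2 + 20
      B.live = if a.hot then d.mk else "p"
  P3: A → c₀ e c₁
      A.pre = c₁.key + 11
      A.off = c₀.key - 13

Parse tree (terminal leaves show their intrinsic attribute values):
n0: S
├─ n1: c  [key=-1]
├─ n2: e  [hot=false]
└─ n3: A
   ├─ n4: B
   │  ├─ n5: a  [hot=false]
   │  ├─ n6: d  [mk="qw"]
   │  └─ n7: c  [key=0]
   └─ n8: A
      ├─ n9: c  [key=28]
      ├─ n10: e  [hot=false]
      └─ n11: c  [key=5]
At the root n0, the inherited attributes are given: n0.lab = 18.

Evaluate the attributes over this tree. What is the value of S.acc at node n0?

1. n0.lab = 18  [given at root]
2. n1.key = -1  [terminal]
3. n2.hot = false  [terminal]
4. n3.depth = "kk"  ["kk"]
5. n5.hot = false  [terminal]
6. n6.mk = "qw"  [terminal]
7. n7.key = 0  [terminal]
8. n4.val = false  [a.hot == true]
9. n4.idx = 20  [c.key * 2 + 20]
10. n4.live = "p"  [if a.hot then d.mk else "p"]
11. n8.depth = "rkk"  ["r" ++ A₀.depth]
12. n9.key = 28  [terminal]
13. n10.hot = false  [terminal]
14. n11.key = 5  [terminal]
15. n8.pre = 16  [c₁.key + 11]
16. n8.off = 15  [c₀.key - 13]
17. n3.pre = 18  [A₁.pre * 2 - 14]
18. n3.off = 20  [B.idx * -2 + 60]
19. n0.acc = 30  [A.pre + c.key + 13]

30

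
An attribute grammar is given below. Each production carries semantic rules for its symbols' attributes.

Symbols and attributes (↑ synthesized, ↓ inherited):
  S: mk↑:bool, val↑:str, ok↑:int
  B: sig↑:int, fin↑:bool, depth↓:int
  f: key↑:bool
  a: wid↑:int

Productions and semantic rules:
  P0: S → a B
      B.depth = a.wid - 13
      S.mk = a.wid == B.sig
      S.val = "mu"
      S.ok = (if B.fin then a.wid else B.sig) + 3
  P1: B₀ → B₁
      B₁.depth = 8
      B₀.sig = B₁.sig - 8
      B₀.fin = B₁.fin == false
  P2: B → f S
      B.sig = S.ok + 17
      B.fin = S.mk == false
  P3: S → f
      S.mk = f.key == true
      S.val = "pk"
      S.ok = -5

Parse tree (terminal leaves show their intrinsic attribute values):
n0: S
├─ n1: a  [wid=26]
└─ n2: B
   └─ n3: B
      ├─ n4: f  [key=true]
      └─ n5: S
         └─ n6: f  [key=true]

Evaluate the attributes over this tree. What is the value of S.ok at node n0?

1. n1.wid = 26  [terminal]
2. n2.depth = 13  [a.wid - 13]
3. n3.depth = 8  [8]
4. n4.key = true  [terminal]
5. n6.key = true  [terminal]
6. n5.mk = true  [f.key == true]
7. n5.val = "pk"  ["pk"]
8. n5.ok = -5  [-5]
9. n3.sig = 12  [S.ok + 17]
10. n3.fin = false  [S.mk == false]
11. n2.sig = 4  [B₁.sig - 8]
12. n2.fin = true  [B₁.fin == false]
13. n0.mk = false  [a.wid == B.sig]
14. n0.val = "mu"  ["mu"]
15. n0.ok = 29  [(if B.fin then a.wid else B.sig) + 3]

29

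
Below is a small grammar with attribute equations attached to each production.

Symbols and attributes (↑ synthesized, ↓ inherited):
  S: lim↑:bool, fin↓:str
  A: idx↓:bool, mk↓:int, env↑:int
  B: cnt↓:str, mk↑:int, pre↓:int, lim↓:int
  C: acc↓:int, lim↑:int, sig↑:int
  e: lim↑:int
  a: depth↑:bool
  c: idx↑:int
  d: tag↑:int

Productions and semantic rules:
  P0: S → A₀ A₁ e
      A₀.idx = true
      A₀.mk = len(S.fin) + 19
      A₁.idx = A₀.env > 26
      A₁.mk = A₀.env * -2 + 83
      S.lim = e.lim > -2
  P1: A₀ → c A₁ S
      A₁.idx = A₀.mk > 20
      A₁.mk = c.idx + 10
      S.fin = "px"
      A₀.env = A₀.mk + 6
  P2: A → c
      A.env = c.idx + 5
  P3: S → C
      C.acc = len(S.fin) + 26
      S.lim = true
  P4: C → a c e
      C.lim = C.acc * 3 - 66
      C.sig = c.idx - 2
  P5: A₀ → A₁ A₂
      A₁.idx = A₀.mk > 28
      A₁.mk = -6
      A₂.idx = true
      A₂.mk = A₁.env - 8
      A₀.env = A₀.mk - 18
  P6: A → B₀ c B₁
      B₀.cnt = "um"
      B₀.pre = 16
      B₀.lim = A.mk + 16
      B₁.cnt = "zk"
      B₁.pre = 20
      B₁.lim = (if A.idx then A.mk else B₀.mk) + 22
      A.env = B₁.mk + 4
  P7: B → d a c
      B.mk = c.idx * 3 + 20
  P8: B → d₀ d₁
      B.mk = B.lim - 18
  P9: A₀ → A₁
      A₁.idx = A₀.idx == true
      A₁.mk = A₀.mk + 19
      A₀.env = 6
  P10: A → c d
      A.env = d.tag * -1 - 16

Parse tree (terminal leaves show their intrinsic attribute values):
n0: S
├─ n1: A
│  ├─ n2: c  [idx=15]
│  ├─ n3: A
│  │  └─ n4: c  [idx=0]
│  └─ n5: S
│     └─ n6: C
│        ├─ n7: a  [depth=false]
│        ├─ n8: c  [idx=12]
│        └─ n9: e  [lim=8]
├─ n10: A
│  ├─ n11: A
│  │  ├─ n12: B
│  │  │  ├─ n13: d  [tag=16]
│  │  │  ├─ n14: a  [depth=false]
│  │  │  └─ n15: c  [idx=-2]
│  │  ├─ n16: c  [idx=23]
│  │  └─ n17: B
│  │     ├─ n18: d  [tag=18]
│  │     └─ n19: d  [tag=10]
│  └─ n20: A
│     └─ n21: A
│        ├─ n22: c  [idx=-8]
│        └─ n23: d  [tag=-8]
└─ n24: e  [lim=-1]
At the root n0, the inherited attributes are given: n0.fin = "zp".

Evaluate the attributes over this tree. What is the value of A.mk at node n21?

13

1. n0.fin = "zp"  [given at root]
2. n1.idx = true  [true]
3. n1.mk = 21  [len(S.fin) + 19]
4. n2.idx = 15  [terminal]
5. n3.idx = true  [A₀.mk > 20]
6. n3.mk = 25  [c.idx + 10]
7. n4.idx = 0  [terminal]
8. n3.env = 5  [c.idx + 5]
9. n5.fin = "px"  ["px"]
10. n6.acc = 28  [len(S.fin) + 26]
11. n7.depth = false  [terminal]
12. n8.idx = 12  [terminal]
13. n9.lim = 8  [terminal]
14. n6.lim = 18  [C.acc * 3 - 66]
15. n6.sig = 10  [c.idx - 2]
16. n5.lim = true  [true]
17. n1.env = 27  [A₀.mk + 6]
18. n10.idx = true  [A₀.env > 26]
19. n10.mk = 29  [A₀.env * -2 + 83]
20. n11.idx = true  [A₀.mk > 28]
21. n11.mk = -6  [-6]
22. n12.cnt = "um"  ["um"]
23. n12.pre = 16  [16]
24. n12.lim = 10  [A.mk + 16]
25. n13.tag = 16  [terminal]
26. n14.depth = false  [terminal]
27. n15.idx = -2  [terminal]
28. n12.mk = 14  [c.idx * 3 + 20]
29. n16.idx = 23  [terminal]
30. n17.cnt = "zk"  ["zk"]
31. n17.pre = 20  [20]
32. n17.lim = 16  [(if A.idx then A.mk else B₀.mk) + 22]
33. n18.tag = 18  [terminal]
34. n19.tag = 10  [terminal]
35. n17.mk = -2  [B.lim - 18]
36. n11.env = 2  [B₁.mk + 4]
37. n20.idx = true  [true]
38. n20.mk = -6  [A₁.env - 8]
39. n21.idx = true  [A₀.idx == true]
40. n21.mk = 13  [A₀.mk + 19]
41. n22.idx = -8  [terminal]
42. n23.tag = -8  [terminal]
43. n21.env = -8  [d.tag * -1 - 16]
44. n20.env = 6  [6]
45. n10.env = 11  [A₀.mk - 18]
46. n24.lim = -1  [terminal]
47. n0.lim = true  [e.lim > -2]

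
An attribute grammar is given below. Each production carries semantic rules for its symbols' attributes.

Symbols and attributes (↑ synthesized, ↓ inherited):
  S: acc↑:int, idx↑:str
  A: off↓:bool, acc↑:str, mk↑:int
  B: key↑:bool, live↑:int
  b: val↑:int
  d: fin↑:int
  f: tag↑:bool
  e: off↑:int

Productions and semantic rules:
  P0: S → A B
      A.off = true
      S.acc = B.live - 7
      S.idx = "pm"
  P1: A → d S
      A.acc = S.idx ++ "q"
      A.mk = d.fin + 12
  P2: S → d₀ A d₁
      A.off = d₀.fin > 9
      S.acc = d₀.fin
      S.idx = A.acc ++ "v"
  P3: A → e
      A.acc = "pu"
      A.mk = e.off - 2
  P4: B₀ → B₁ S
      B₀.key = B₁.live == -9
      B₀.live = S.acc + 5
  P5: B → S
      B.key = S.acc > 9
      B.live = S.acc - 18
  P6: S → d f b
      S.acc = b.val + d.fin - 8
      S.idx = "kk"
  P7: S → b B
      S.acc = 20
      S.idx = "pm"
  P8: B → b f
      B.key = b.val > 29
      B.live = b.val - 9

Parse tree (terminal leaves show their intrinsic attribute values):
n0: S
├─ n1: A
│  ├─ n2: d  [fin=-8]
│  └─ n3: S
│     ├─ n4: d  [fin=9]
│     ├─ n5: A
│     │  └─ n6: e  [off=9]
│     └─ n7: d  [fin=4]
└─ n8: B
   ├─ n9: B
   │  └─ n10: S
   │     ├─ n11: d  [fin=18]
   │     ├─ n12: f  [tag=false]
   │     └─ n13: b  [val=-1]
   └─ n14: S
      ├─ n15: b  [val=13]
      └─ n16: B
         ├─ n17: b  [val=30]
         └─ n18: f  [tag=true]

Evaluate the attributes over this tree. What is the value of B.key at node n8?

true

1. n1.off = true  [true]
2. n2.fin = -8  [terminal]
3. n4.fin = 9  [terminal]
4. n5.off = false  [d₀.fin > 9]
5. n6.off = 9  [terminal]
6. n5.acc = "pu"  ["pu"]
7. n5.mk = 7  [e.off - 2]
8. n7.fin = 4  [terminal]
9. n3.acc = 9  [d₀.fin]
10. n3.idx = "puv"  [A.acc ++ "v"]
11. n1.acc = "puvq"  [S.idx ++ "q"]
12. n1.mk = 4  [d.fin + 12]
13. n11.fin = 18  [terminal]
14. n12.tag = false  [terminal]
15. n13.val = -1  [terminal]
16. n10.acc = 9  [b.val + d.fin - 8]
17. n10.idx = "kk"  ["kk"]
18. n9.key = false  [S.acc > 9]
19. n9.live = -9  [S.acc - 18]
20. n15.val = 13  [terminal]
21. n17.val = 30  [terminal]
22. n18.tag = true  [terminal]
23. n16.key = true  [b.val > 29]
24. n16.live = 21  [b.val - 9]
25. n14.acc = 20  [20]
26. n14.idx = "pm"  ["pm"]
27. n8.key = true  [B₁.live == -9]
28. n8.live = 25  [S.acc + 5]
29. n0.acc = 18  [B.live - 7]
30. n0.idx = "pm"  ["pm"]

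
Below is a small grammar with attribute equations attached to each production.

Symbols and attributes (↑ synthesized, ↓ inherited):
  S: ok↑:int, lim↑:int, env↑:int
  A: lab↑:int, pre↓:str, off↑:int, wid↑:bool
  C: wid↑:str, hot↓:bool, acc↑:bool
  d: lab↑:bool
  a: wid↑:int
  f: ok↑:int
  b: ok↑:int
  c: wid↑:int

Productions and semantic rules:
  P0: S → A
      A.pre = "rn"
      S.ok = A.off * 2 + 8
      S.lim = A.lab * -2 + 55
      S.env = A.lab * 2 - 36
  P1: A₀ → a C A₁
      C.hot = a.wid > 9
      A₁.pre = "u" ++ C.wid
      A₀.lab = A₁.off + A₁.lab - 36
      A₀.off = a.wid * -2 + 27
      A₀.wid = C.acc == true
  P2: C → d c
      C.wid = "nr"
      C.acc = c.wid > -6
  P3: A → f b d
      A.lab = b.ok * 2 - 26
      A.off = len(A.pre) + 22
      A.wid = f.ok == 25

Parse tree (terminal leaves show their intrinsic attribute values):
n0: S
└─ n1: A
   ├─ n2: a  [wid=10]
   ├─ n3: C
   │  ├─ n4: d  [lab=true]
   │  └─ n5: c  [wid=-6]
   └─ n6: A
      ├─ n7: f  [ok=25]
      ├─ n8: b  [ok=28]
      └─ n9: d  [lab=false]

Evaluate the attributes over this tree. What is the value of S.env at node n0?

2

1. n1.pre = "rn"  ["rn"]
2. n2.wid = 10  [terminal]
3. n3.hot = true  [a.wid > 9]
4. n4.lab = true  [terminal]
5. n5.wid = -6  [terminal]
6. n3.wid = "nr"  ["nr"]
7. n3.acc = false  [c.wid > -6]
8. n6.pre = "unr"  ["u" ++ C.wid]
9. n7.ok = 25  [terminal]
10. n8.ok = 28  [terminal]
11. n9.lab = false  [terminal]
12. n6.lab = 30  [b.ok * 2 - 26]
13. n6.off = 25  [len(A.pre) + 22]
14. n6.wid = true  [f.ok == 25]
15. n1.lab = 19  [A₁.off + A₁.lab - 36]
16. n1.off = 7  [a.wid * -2 + 27]
17. n1.wid = false  [C.acc == true]
18. n0.ok = 22  [A.off * 2 + 8]
19. n0.lim = 17  [A.lab * -2 + 55]
20. n0.env = 2  [A.lab * 2 - 36]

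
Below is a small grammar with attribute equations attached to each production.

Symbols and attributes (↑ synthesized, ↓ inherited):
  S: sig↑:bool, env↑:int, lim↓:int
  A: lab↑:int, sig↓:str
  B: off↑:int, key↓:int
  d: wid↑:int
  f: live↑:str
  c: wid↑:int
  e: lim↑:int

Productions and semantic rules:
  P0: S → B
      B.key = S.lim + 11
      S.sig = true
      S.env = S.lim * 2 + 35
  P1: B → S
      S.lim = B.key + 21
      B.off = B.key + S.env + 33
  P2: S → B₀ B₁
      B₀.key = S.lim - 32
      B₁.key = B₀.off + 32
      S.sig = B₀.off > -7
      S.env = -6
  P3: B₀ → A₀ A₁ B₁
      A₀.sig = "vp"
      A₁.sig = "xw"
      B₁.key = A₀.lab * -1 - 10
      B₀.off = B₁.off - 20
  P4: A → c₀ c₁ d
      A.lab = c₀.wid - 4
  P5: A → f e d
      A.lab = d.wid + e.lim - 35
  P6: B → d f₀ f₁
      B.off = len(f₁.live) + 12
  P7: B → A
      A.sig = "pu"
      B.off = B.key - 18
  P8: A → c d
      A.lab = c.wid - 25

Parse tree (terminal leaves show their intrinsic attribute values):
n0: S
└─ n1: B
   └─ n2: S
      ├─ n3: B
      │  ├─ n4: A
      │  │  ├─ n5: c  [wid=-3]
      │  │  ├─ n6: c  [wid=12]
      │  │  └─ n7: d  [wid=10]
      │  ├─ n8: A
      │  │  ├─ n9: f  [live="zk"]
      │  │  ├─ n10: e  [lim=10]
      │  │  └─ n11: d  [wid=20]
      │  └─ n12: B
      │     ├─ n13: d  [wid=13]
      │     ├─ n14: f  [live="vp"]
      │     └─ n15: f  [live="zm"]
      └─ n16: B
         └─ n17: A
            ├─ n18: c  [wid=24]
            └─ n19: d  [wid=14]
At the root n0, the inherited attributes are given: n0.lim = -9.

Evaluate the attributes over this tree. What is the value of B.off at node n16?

1. n0.lim = -9  [given at root]
2. n1.key = 2  [S.lim + 11]
3. n2.lim = 23  [B.key + 21]
4. n3.key = -9  [S.lim - 32]
5. n4.sig = "vp"  ["vp"]
6. n5.wid = -3  [terminal]
7. n6.wid = 12  [terminal]
8. n7.wid = 10  [terminal]
9. n4.lab = -7  [c₀.wid - 4]
10. n8.sig = "xw"  ["xw"]
11. n9.live = "zk"  [terminal]
12. n10.lim = 10  [terminal]
13. n11.wid = 20  [terminal]
14. n8.lab = -5  [d.wid + e.lim - 35]
15. n12.key = -3  [A₀.lab * -1 - 10]
16. n13.wid = 13  [terminal]
17. n14.live = "vp"  [terminal]
18. n15.live = "zm"  [terminal]
19. n12.off = 14  [len(f₁.live) + 12]
20. n3.off = -6  [B₁.off - 20]
21. n16.key = 26  [B₀.off + 32]
22. n17.sig = "pu"  ["pu"]
23. n18.wid = 24  [terminal]
24. n19.wid = 14  [terminal]
25. n17.lab = -1  [c.wid - 25]
26. n16.off = 8  [B.key - 18]
27. n2.sig = true  [B₀.off > -7]
28. n2.env = -6  [-6]
29. n1.off = 29  [B.key + S.env + 33]
30. n0.sig = true  [true]
31. n0.env = 17  [S.lim * 2 + 35]

8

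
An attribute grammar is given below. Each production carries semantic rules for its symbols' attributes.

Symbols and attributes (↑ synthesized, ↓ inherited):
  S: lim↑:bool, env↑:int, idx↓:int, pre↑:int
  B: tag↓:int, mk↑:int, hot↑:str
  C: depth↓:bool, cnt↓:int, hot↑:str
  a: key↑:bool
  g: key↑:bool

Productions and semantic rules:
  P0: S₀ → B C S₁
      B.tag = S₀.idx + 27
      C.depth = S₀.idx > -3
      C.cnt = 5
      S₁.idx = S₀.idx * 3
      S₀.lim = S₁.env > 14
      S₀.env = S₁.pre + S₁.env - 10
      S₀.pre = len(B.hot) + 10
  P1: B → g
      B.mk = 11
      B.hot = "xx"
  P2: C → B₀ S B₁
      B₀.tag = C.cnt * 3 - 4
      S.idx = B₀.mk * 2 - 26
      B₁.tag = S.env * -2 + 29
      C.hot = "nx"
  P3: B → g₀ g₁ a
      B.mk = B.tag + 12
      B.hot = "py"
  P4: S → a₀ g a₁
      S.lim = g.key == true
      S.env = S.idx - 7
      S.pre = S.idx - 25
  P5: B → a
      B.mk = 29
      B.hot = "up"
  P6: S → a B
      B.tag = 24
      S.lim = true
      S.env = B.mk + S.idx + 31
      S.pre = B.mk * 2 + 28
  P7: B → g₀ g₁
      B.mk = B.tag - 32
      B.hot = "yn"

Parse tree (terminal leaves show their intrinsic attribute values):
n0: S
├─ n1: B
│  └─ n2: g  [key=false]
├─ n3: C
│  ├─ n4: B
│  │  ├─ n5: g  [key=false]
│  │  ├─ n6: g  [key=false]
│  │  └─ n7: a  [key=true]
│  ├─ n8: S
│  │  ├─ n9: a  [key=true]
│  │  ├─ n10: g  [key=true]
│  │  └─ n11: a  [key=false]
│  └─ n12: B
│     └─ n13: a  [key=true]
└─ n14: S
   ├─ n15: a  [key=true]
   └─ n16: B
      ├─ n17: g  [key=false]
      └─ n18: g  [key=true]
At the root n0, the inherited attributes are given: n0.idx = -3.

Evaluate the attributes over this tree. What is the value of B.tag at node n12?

3

1. n0.idx = -3  [given at root]
2. n1.tag = 24  [S₀.idx + 27]
3. n2.key = false  [terminal]
4. n1.mk = 11  [11]
5. n1.hot = "xx"  ["xx"]
6. n3.depth = false  [S₀.idx > -3]
7. n3.cnt = 5  [5]
8. n4.tag = 11  [C.cnt * 3 - 4]
9. n5.key = false  [terminal]
10. n6.key = false  [terminal]
11. n7.key = true  [terminal]
12. n4.mk = 23  [B.tag + 12]
13. n4.hot = "py"  ["py"]
14. n8.idx = 20  [B₀.mk * 2 - 26]
15. n9.key = true  [terminal]
16. n10.key = true  [terminal]
17. n11.key = false  [terminal]
18. n8.lim = true  [g.key == true]
19. n8.env = 13  [S.idx - 7]
20. n8.pre = -5  [S.idx - 25]
21. n12.tag = 3  [S.env * -2 + 29]
22. n13.key = true  [terminal]
23. n12.mk = 29  [29]
24. n12.hot = "up"  ["up"]
25. n3.hot = "nx"  ["nx"]
26. n14.idx = -9  [S₀.idx * 3]
27. n15.key = true  [terminal]
28. n16.tag = 24  [24]
29. n17.key = false  [terminal]
30. n18.key = true  [terminal]
31. n16.mk = -8  [B.tag - 32]
32. n16.hot = "yn"  ["yn"]
33. n14.lim = true  [true]
34. n14.env = 14  [B.mk + S.idx + 31]
35. n14.pre = 12  [B.mk * 2 + 28]
36. n0.lim = false  [S₁.env > 14]
37. n0.env = 16  [S₁.pre + S₁.env - 10]
38. n0.pre = 12  [len(B.hot) + 10]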